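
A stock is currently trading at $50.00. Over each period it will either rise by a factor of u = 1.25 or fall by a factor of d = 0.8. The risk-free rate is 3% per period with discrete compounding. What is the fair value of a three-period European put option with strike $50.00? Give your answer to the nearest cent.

Risk-neutral probability p = (1 + 0.03 − 0.8)/(1.25 − 0.8) = 0.2300/0.4500 = 0.5111
Terminal stock prices: S_uuu = 97.66, S_uud = 62.5, S_udd = 40, S_ddd = 25.6
Terminal payoffs (K − S): max(-47.66, 0) = 0, max(-12.5, 0) = 0, max(10, 0) = 10, max(24.4, 0) = 24.4
Node uu (S = 78.12): V_uu = 1/1.03·[0.5111·0.0000 + 0.4889·0.0000] = 0.0000
Node ud (S = 50): V_ud = 1/1.03·[0.5111·0.0000 + 0.4889·10.0000] = 4.7465
Node dd (S = 32): V_dd = 1/1.03·[0.5111·10.0000 + 0.4889·24.4000] = 16.5437
Node u (S = 62.5): V_u = 1/1.03·[0.5111·0.0000 + 0.4889·4.7465] = 2.2529
Node d (S = 40): V_d = 1/1.03·[0.5111·4.7465 + 0.4889·16.5437] = 10.2078
Node 0 (S = 50): V_0 = 1/1.03·[0.5111·2.2529 + 0.4889·10.2078] = 5.9631

$5.96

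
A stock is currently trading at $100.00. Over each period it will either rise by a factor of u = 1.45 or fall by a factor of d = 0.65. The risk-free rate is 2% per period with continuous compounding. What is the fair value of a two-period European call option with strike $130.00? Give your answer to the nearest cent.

Risk-neutral probability p = (e^0.02 − 0.65)/(1.45 − 0.65) = 0.3702/0.8000 = 0.4628
Terminal stock prices: S_uu = 210.2, S_ud = 94.25, S_dd = 42.25
Terminal payoffs (S − K): max(80.25, 0) = 80.25, max(-35.75, 0) = 0, max(-87.75, 0) = 0
Node u (S = 145): V_u = e^(−0.02)·[0.4628·80.2500 + 0.5372·0.0000] = 36.4005
Node d (S = 65): V_d = e^(−0.02)·[0.4628·0.0000 + 0.5372·0.0000] = 0.0000
Node 0 (S = 100): V_0 = e^(−0.02)·[0.4628·36.4005 + 0.5372·0.0000] = 16.5108

$16.51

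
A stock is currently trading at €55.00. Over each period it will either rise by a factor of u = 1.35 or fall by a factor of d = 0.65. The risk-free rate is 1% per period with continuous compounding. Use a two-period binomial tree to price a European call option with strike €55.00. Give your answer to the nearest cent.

€11.73

Risk-neutral probability p = (e^0.01 − 0.65)/(1.35 − 0.65) = 0.3601/0.7000 = 0.5144
Terminal stock prices: S_uu = 100.2, S_ud = 48.26, S_dd = 23.24
Terminal payoffs (S − K): max(45.24, 0) = 45.24, max(-6.737, 0) = 0, max(-31.76, 0) = 0
Node u (S = 74.25): V_u = e^(−0.01)·[0.5144·45.2375 + 0.4856·0.0000] = 23.0367
Node d (S = 35.75): V_d = e^(−0.01)·[0.5144·0.0000 + 0.4856·0.0000] = 0.0000
Node 0 (S = 55): V_0 = e^(−0.01)·[0.5144·23.0367 + 0.4856·0.0000] = 11.7312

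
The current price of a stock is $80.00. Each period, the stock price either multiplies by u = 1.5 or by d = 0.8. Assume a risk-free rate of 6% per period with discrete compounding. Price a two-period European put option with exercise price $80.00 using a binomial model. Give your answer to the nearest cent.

Risk-neutral probability p = (1 + 0.06 − 0.8)/(1.5 − 0.8) = 0.2600/0.7000 = 0.3714
Terminal stock prices: S_uu = 180, S_ud = 96, S_dd = 51.2
Terminal payoffs (K − S): max(-100, 0) = 0, max(-16, 0) = 0, max(28.8, 0) = 28.8
Node u (S = 120): V_u = 1/1.06·[0.3714·0.0000 + 0.6286·0.0000] = 0.0000
Node d (S = 64): V_d = 1/1.06·[0.3714·0.0000 + 0.6286·28.8000] = 17.0782
Node 0 (S = 80): V_0 = 1/1.06·[0.3714·0.0000 + 0.6286·17.0782] = 10.1272

$10.13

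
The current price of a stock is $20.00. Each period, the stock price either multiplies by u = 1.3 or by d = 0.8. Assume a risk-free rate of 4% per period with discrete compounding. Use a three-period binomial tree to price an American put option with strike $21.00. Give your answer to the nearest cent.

$3.06

Risk-neutral probability p = (1 + 0.04 − 0.8)/(1.3 − 0.8) = 0.2400/0.5000 = 0.4800
Terminal stock prices: S_uuu = 43.94, S_uud = 27.04, S_udd = 16.64, S_ddd = 10.24
Terminal payoffs (K − S): max(-22.94, 0) = 0, max(-6.04, 0) = 0, max(4.36, 0) = 4.36, max(10.76, 0) = 10.76
Node uu (S = 33.8): continuation = 1/1.04·[0.4800·0.0000 + 0.5200·0.0000] = 0.0000; exercise value = 0.0000 ≤ continuation, so V_uu = 0.0000
Node ud (S = 20.8): continuation = 1/1.04·[0.4800·0.0000 + 0.5200·4.3600] = 2.1800; exercise value = 0.2000 ≤ continuation, so V_ud = 2.1800
Node dd (S = 12.8): continuation = 1/1.04·[0.4800·4.3600 + 0.5200·10.7600] = 7.3923; exercise value = 8.2000 > continuation, so V_dd = 8.2000 (exercise)
Node u (S = 26): continuation = 1/1.04·[0.4800·0.0000 + 0.5200·2.1800] = 1.0900; exercise value = 0.0000 ≤ continuation, so V_u = 1.0900
Node d (S = 16): continuation = 1/1.04·[0.4800·2.1800 + 0.5200·8.2000] = 5.1062; exercise value = 5.0000 ≤ continuation, so V_d = 5.1062
Node 0 (S = 20): continuation = 1/1.04·[0.4800·1.0900 + 0.5200·5.1062] = 3.0562; exercise value = 1.0000 ≤ continuation, so V_0 = 3.0562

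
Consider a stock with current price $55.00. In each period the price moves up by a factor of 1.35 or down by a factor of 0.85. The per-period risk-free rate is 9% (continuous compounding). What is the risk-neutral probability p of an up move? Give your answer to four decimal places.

p = 0.4883

Risk-neutral probability p = (e^0.09 − 0.85)/(1.35 − 0.85) = 0.2442/0.5000 = 0.4883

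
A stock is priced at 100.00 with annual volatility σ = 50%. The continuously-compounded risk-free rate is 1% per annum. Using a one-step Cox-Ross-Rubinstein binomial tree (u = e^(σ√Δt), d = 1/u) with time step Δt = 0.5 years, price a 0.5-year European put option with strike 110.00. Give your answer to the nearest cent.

CRR parameters: u = e^(σ√Δt) = e^(0.5·√0.5) = 1.4241, d = 1/u = 0.7022
Per-period rate: rΔt = 0.01·0.5 = 0.005, so R = e^0.005 = 1.0050
Risk-neutral probability p = (e^0.005 − 0.7022)/(1.4241 − 0.7022) = 0.3028/0.7219 = 0.4195
Terminal stock prices: S_u = 142.4, S_d = 70.22
Terminal payoffs (K − S): max(-32.41, 0) = 0, max(39.78, 0) = 39.78
Node 0 (S = 100): V_0 = e^(−0.005)·[0.4195·0.0000 + 0.5805·39.7811] = 22.9792

22.98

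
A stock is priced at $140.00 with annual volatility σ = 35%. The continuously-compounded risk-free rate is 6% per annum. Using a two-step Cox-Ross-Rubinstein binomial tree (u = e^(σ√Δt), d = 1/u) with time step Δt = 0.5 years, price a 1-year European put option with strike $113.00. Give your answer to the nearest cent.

$6.53

CRR parameters: u = e^(σ√Δt) = e^(0.35·√0.5) = 1.2808, d = 1/u = 0.7808
Per-period rate: rΔt = 0.06·0.5 = 0.03, so R = e^0.03 = 1.0305
Risk-neutral probability p = (e^0.03 − 0.7808)/(1.2808 − 0.7808) = 0.2497/0.5000 = 0.4993
Terminal stock prices: S_uu = 229.7, S_ud = 140, S_dd = 85.34
Terminal payoffs (K − S): max(-116.7, 0) = 0, max(-27, 0) = 0, max(27.66, 0) = 27.66
Node u (S = 179.3): V_u = e^(−0.03)·[0.4993·0.0000 + 0.5007·0.0000] = 0.0000
Node d (S = 109.3): V_d = e^(−0.03)·[0.4993·0.0000 + 0.5007·27.6579] = 13.4378
Node 0 (S = 140): V_0 = e^(−0.03)·[0.4993·0.0000 + 0.5007·13.4378] = 6.5289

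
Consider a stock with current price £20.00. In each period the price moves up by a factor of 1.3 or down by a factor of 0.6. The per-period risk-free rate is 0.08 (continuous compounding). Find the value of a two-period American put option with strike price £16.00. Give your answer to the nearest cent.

Risk-neutral probability p = (e^0.08 − 0.6)/(1.3 − 0.6) = 0.4833/0.7000 = 0.6904
Terminal stock prices: S_uu = 33.8, S_ud = 15.6, S_dd = 7.2
Terminal payoffs (K − S): max(-17.8, 0) = 0, max(0.4, 0) = 0.4, max(8.8, 0) = 8.8
Node u (S = 26): continuation = e^(−0.08)·[0.6904·0.0000 + 0.3096·0.4000] = 0.1143; exercise value = 0.0000 ≤ continuation, so V_u = 0.1143
Node d (S = 12): continuation = e^(−0.08)·[0.6904·0.4000 + 0.3096·8.8000] = 2.7699; exercise value = 4.0000 > continuation, so V_d = 4.0000 (exercise)
Node 0 (S = 20): continuation = e^(−0.08)·[0.6904·0.1143 + 0.3096·4.0000] = 1.2160; exercise value = 0.0000 ≤ continuation, so V_0 = 1.2160

£1.22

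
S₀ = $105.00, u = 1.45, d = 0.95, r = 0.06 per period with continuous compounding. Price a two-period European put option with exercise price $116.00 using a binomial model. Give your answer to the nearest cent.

Risk-neutral probability p = (e^0.06 − 0.95)/(1.45 − 0.95) = 0.1118/0.5000 = 0.2237
Terminal stock prices: S_uu = 220.8, S_ud = 144.6, S_dd = 94.76
Terminal payoffs (K − S): max(-104.8, 0) = 0, max(-28.64, 0) = 0, max(21.24, 0) = 21.24
Node u (S = 152.2): V_u = e^(−0.06)·[0.2237·0.0000 + 0.7763·0.0000] = 0.0000
Node d (S = 99.75): V_d = e^(−0.06)·[0.2237·0.0000 + 0.7763·21.2375] = 15.5271
Node 0 (S = 105): V_0 = e^(−0.06)·[0.2237·0.0000 + 0.7763·15.5271] = 11.3521

$11.35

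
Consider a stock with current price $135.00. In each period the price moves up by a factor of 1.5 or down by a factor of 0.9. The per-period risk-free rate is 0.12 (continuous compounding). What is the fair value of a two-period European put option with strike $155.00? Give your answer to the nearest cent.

$13.84

Risk-neutral probability p = (e^0.12 − 0.9)/(1.5 − 0.9) = 0.2275/0.6000 = 0.3792
Terminal stock prices: S_uu = 303.8, S_ud = 182.2, S_dd = 109.4
Terminal payoffs (K − S): max(-148.8, 0) = 0, max(-27.25, 0) = 0, max(45.65, 0) = 45.65
Node u (S = 202.5): V_u = e^(−0.12)·[0.3792·0.0000 + 0.6208·0.0000] = 0.0000
Node d (S = 121.5): V_d = e^(−0.12)·[0.3792·0.0000 + 0.6208·45.6500] = 25.1365
Node 0 (S = 135): V_0 = e^(−0.12)·[0.3792·0.0000 + 0.6208·25.1365] = 13.8410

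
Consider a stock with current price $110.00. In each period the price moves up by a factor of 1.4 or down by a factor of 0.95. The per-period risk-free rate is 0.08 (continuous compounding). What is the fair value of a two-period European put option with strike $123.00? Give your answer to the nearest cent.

$10.01

Risk-neutral probability p = (e^0.08 − 0.95)/(1.4 − 0.95) = 0.1333/0.4500 = 0.2962
Terminal stock prices: S_uu = 215.6, S_ud = 146.3, S_dd = 99.27
Terminal payoffs (K − S): max(-92.6, 0) = 0, max(-23.3, 0) = 0, max(23.73, 0) = 23.73
Node u (S = 154): V_u = e^(−0.08)·[0.2962·0.0000 + 0.7038·0.0000] = 0.0000
Node d (S = 104.5): V_d = e^(−0.08)·[0.2962·0.0000 + 0.7038·23.7250] = 15.4140
Node 0 (S = 110): V_0 = e^(−0.08)·[0.2962·0.0000 + 0.7038·15.4140] = 10.0144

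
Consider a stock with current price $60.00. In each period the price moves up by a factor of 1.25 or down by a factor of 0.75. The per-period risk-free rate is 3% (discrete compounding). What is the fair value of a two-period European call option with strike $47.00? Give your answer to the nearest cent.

Risk-neutral probability p = (1 + 0.03 − 0.75)/(1.25 − 0.75) = 0.2800/0.5000 = 0.5600
Terminal stock prices: S_uu = 93.75, S_ud = 56.25, S_dd = 33.75
Terminal payoffs (S − K): max(46.75, 0) = 46.75, max(9.25, 0) = 9.25, max(-13.25, 0) = 0
Node u (S = 75): V_u = 1/1.03·[0.5600·46.7500 + 0.4400·9.2500] = 29.3689
Node d (S = 45): V_d = 1/1.03·[0.5600·9.2500 + 0.4400·0.0000] = 5.0291
Node 0 (S = 60): V_0 = 1/1.03·[0.5600·29.3689 + 0.4400·5.0291] = 18.1159

$18.12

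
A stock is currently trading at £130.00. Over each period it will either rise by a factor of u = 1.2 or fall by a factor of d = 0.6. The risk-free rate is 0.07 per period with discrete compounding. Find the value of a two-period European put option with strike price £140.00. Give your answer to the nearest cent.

Risk-neutral probability p = (1 + 0.07 − 0.6)/(1.2 − 0.6) = 0.4700/0.6000 = 0.7833
Terminal stock prices: S_uu = 187.2, S_ud = 93.6, S_dd = 46.8
Terminal payoffs (K − S): max(-47.2, 0) = 0, max(46.4, 0) = 46.4, max(93.2, 0) = 93.2
Node u (S = 156): V_u = 1/1.07·[0.7833·0.0000 + 0.2167·46.4000] = 9.3956
Node d (S = 78): V_d = 1/1.07·[0.7833·46.4000 + 0.2167·93.2000] = 52.8411
Node 0 (S = 130): V_0 = 1/1.07·[0.7833·9.3956 + 0.2167·52.8411] = 17.5783

£17.58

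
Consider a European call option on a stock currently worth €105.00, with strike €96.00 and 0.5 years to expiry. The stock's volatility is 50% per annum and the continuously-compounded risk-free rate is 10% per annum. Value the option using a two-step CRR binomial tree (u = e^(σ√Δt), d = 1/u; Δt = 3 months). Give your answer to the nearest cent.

CRR parameters: u = e^(σ√Δt) = e^(0.5·√0.25) = 1.2840, d = 1/u = 0.7788
Per-period rate: rΔt = 0.1·0.25 = 0.025, so R = e^0.025 = 1.0253
Risk-neutral probability p = (e^0.025 − 0.7788)/(1.2840 − 0.7788) = 0.2465/0.5052 = 0.4879
Terminal stock prices: S_uu = 173.1, S_ud = 105, S_dd = 63.69
Terminal payoffs (S − K): max(77.12, 0) = 77.12, max(9, 0) = 9, max(-32.31, 0) = 0
Node u (S = 134.8): V_u = e^(−0.025)·[0.4879·77.1157 + 0.5121·9.0000] = 41.1929
Node d (S = 81.77): V_d = e^(−0.025)·[0.4879·9.0000 + 0.5121·0.0000] = 4.2829
Node 0 (S = 105): V_0 = e^(−0.025)·[0.4879·41.1929 + 0.5121·4.2829] = 21.7420

€21.74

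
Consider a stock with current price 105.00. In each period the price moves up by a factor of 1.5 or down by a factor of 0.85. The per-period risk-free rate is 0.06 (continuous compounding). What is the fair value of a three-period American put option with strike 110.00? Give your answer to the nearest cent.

Risk-neutral probability p = (e^0.06 − 0.85)/(1.5 − 0.85) = 0.2118/0.6500 = 0.3259
Terminal stock prices: S_uuu = 354.4, S_uud = 200.8, S_udd = 113.8, S_ddd = 64.48
Terminal payoffs (K − S): max(-244.4, 0) = 0, max(-90.81, 0) = 0, max(-3.794, 0) = 0, max(45.52, 0) = 45.52
Node uu (S = 236.2): continuation = e^(−0.06)·[0.3259·0.0000 + 0.6741·0.0000] = 0.0000; exercise value = 0.0000 ≤ continuation, so V_uu = 0.0000
Node ud (S = 133.9): continuation = e^(−0.06)·[0.3259·0.0000 + 0.6741·0.0000] = 0.0000; exercise value = 0.0000 ≤ continuation, so V_ud = 0.0000
Node dd (S = 75.86): continuation = e^(−0.06)·[0.3259·0.0000 + 0.6741·45.5169] = 28.8960; exercise value = 34.1375 > continuation, so V_dd = 34.1375 (exercise)
Node u (S = 157.5): continuation = e^(−0.06)·[0.3259·0.0000 + 0.6741·0.0000] = 0.0000; exercise value = 0.0000 ≤ continuation, so V_u = 0.0000
Node d (S = 89.25): continuation = e^(−0.06)·[0.3259·0.0000 + 0.6741·34.1375] = 21.6719; exercise value = 20.7500 ≤ continuation, so V_d = 21.6719
Node 0 (S = 105): continuation = e^(−0.06)·[0.3259·0.0000 + 0.6741·21.6719] = 13.7582; exercise value = 5.0000 ≤ continuation, so V_0 = 13.7582

13.76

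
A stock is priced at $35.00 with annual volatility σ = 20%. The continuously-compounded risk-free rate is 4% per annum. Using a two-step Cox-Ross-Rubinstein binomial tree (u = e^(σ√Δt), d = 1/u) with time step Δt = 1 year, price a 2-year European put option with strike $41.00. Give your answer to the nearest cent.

CRR parameters: u = e^(σ√Δt) = e^(0.2·√1) = 1.2214, d = 1/u = 0.8187
Per-period rate: rΔt = 0.04·1 = 0.04, so R = e^0.04 = 1.0408
Risk-neutral probability p = (e^0.04 − 0.8187)/(1.2214 − 0.8187) = 0.2221/0.4027 = 0.5515
Terminal stock prices: S_uu = 52.21, S_ud = 35, S_dd = 23.46
Terminal payoffs (K − S): max(-11.21, 0) = 0, max(6, 0) = 6, max(17.54, 0) = 17.54
Node u (S = 42.75): V_u = e^(−0.04)·[0.5515·0.0000 + 0.4485·6.0000] = 2.5854
Node d (S = 28.66): V_d = e^(−0.04)·[0.5515·6.0000 + 0.4485·17.5388] = 10.7368
Node 0 (S = 35): V_0 = e^(−0.04)·[0.5515·2.5854 + 0.4485·10.7368] = 5.9964

$6.00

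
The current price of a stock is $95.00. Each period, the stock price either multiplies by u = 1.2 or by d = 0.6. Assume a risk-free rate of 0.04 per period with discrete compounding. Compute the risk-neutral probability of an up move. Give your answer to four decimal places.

p = 0.7333

Risk-neutral probability p = (1 + 0.04 − 0.6)/(1.2 − 0.6) = 0.4400/0.6000 = 0.7333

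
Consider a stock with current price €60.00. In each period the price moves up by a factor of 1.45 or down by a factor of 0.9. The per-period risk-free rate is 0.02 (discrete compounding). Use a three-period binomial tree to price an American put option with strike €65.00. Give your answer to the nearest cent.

Risk-neutral probability p = (1 + 0.02 − 0.9)/(1.45 − 0.9) = 0.1200/0.5500 = 0.2182
Terminal stock prices: S_uuu = 182.9, S_uud = 113.5, S_udd = 70.47, S_ddd = 43.74
Terminal payoffs (K − S): max(-117.9, 0) = 0, max(-48.54, 0) = 0, max(-5.47, 0) = 0, max(21.26, 0) = 21.26
Node uu (S = 126.2): continuation = 1/1.02·[0.2182·0.0000 + 0.7818·0.0000] = 0.0000; exercise value = 0.0000 ≤ continuation, so V_uu = 0.0000
Node ud (S = 78.3): continuation = 1/1.02·[0.2182·0.0000 + 0.7818·0.0000] = 0.0000; exercise value = 0.0000 ≤ continuation, so V_ud = 0.0000
Node dd (S = 48.6): continuation = 1/1.02·[0.2182·0.0000 + 0.7818·21.2600] = 16.2955; exercise value = 16.4000 > continuation, so V_dd = 16.4000 (exercise)
Node u (S = 87): continuation = 1/1.02·[0.2182·0.0000 + 0.7818·0.0000] = 0.0000; exercise value = 0.0000 ≤ continuation, so V_u = 0.0000
Node d (S = 54): continuation = 1/1.02·[0.2182·0.0000 + 0.7818·16.4000] = 12.5704; exercise value = 11.0000 ≤ continuation, so V_d = 12.5704
Node 0 (S = 60): continuation = 1/1.02·[0.2182·0.0000 + 0.7818·12.5704] = 9.6351; exercise value = 5.0000 ≤ continuation, so V_0 = 9.6351

€9.64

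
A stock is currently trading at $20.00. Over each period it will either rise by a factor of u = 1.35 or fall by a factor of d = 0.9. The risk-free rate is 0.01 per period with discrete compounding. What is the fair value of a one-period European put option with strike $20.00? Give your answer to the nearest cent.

$1.50

Risk-neutral probability p = (1 + 0.01 − 0.9)/(1.35 − 0.9) = 0.1100/0.4500 = 0.2444
Terminal stock prices: S_u = 27, S_d = 18
Terminal payoffs (K − S): max(-7, 0) = 0, max(2, 0) = 2
Node 0 (S = 20): V_0 = 1/1.01·[0.2444·0.0000 + 0.7556·2.0000] = 1.4961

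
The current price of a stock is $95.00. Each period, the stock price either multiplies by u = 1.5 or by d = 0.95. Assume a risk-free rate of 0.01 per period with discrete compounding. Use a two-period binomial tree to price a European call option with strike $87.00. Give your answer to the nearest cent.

$10.70

Risk-neutral probability p = (1 + 0.01 − 0.95)/(1.5 − 0.95) = 0.0600/0.5500 = 0.1091
Terminal stock prices: S_uu = 213.8, S_ud = 135.4, S_dd = 85.74
Terminal payoffs (S − K): max(126.8, 0) = 126.8, max(48.38, 0) = 48.38, max(-1.263, 0) = 0
Node u (S = 142.5): V_u = 1/1.01·[0.1091·126.7500 + 0.8909·48.3750] = 56.3614
Node d (S = 90.25): V_d = 1/1.01·[0.1091·48.3750 + 0.8909·0.0000] = 5.2250
Node 0 (S = 95): V_0 = 1/1.01·[0.1091·56.3614 + 0.8909·5.2250] = 10.6966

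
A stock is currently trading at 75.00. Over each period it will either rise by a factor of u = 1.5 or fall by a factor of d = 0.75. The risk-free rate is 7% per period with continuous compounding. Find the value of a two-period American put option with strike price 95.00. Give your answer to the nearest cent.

22.86

Risk-neutral probability p = (e^0.07 − 0.75)/(1.5 − 0.75) = 0.3225/0.7500 = 0.4300
Terminal stock prices: S_uu = 168.8, S_ud = 84.38, S_dd = 42.19
Terminal payoffs (K − S): max(-73.75, 0) = 0, max(10.62, 0) = 10.62, max(52.81, 0) = 52.81
Node u (S = 112.5): continuation = e^(−0.07)·[0.4300·0.0000 + 0.5700·10.6250] = 5.6467; exercise value = 0.0000 ≤ continuation, so V_u = 5.6467
Node d (S = 56.25): continuation = e^(−0.07)·[0.4300·10.6250 + 0.5700·52.8125] = 32.3274; exercise value = 38.7500 > continuation, so V_d = 38.7500 (exercise)
Node 0 (S = 75): continuation = e^(−0.07)·[0.4300·5.6467 + 0.5700·38.7500] = 22.8578; exercise value = 20.0000 ≤ continuation, so V_0 = 22.8578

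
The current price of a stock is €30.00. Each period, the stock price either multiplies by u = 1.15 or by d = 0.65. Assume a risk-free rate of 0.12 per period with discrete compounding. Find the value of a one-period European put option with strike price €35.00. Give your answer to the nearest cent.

€1.25

Risk-neutral probability p = (1 + 0.12 − 0.65)/(1.15 − 0.65) = 0.4700/0.5000 = 0.9400
Terminal stock prices: S_u = 34.5, S_d = 19.5
Terminal payoffs (K − S): max(0.5, 0) = 0.5, max(15.5, 0) = 15.5
Node 0 (S = 30): V_0 = 1/1.12·[0.9400·0.5000 + 0.0600·15.5000] = 1.2500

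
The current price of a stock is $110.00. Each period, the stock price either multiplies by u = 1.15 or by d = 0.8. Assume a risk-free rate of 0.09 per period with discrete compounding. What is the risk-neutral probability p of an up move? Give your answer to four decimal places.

Risk-neutral probability p = (1 + 0.09 − 0.8)/(1.15 − 0.8) = 0.2900/0.3500 = 0.8286

p = 0.8286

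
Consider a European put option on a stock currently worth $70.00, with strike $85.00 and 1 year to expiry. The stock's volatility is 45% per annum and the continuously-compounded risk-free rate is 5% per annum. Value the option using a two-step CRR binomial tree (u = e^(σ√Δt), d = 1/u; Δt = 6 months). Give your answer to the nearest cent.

$20.38

CRR parameters: u = e^(σ√Δt) = e^(0.45·√0.5) = 1.3746, d = 1/u = 0.7275
Per-period rate: rΔt = 0.05·0.5 = 0.025, so R = e^0.025 = 1.0253
Risk-neutral probability p = (e^0.025 − 0.7275)/(1.3746 − 0.7275) = 0.2979/0.6472 = 0.4602
Terminal stock prices: S_uu = 132.3, S_ud = 70, S_dd = 37.04
Terminal payoffs (K − S): max(-47.28, 0) = 0, max(15, 0) = 15, max(47.96, 0) = 47.96
Node u (S = 96.23): V_u = e^(−0.025)·[0.4602·0.0000 + 0.5398·15.0000] = 7.8966
Node d (S = 50.92): V_d = e^(−0.025)·[0.4602·15.0000 + 0.5398·47.9563] = 31.9792
Node 0 (S = 70): V_0 = e^(−0.025)·[0.4602·7.8966 + 0.5398·31.9792] = 20.3798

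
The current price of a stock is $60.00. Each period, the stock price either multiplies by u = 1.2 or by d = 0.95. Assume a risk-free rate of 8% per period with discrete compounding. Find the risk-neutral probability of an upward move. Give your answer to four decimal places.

Risk-neutral probability p = (1 + 0.08 − 0.95)/(1.2 − 0.95) = 0.1300/0.2500 = 0.5200

p = 0.5200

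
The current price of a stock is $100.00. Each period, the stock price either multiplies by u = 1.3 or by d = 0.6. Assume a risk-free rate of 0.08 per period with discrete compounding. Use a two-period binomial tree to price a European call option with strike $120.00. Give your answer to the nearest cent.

$19.75

Risk-neutral probability p = (1 + 0.08 − 0.6)/(1.3 − 0.6) = 0.4800/0.7000 = 0.6857
Terminal stock prices: S_uu = 169, S_ud = 78, S_dd = 36
Terminal payoffs (S − K): max(49, 0) = 49, max(-42, 0) = 0, max(-84, 0) = 0
Node u (S = 130): V_u = 1/1.08·[0.6857·49.0000 + 0.3143·0.0000] = 31.1111
Node d (S = 60): V_d = 1/1.08·[0.6857·0.0000 + 0.3143·0.0000] = 0.0000
Node 0 (S = 100): V_0 = 1/1.08·[0.6857·31.1111 + 0.3143·0.0000] = 19.7531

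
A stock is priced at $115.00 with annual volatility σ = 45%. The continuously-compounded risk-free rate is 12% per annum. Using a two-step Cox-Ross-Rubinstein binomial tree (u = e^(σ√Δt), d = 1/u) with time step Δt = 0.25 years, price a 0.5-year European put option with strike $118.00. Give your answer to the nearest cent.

$11.47

CRR parameters: u = e^(σ√Δt) = e^(0.45·√0.25) = 1.2523, d = 1/u = 0.7985
Per-period rate: rΔt = 0.12·0.25 = 0.03, so R = e^0.03 = 1.0305
Risk-neutral probability p = (e^0.03 − 0.7985)/(1.2523 − 0.7985) = 0.2319/0.4538 = 0.5111
Terminal stock prices: S_uu = 180.4, S_ud = 115, S_dd = 73.33
Terminal payoffs (K − S): max(-62.36, 0) = 0, max(3, 0) = 3, max(44.67, 0) = 44.67
Node u (S = 144): V_u = e^(−0.03)·[0.5111·0.0000 + 0.4889·3.0000] = 1.4234
Node d (S = 91.83): V_d = e^(−0.03)·[0.5111·3.0000 + 0.4889·44.6728] = 22.6832
Node 0 (S = 115): V_0 = e^(−0.03)·[0.5111·1.4234 + 0.4889·22.6832] = 11.4681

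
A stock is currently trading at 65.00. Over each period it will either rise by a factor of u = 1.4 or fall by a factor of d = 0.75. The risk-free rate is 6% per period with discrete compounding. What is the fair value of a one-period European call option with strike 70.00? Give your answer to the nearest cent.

9.45

Risk-neutral probability p = (1 + 0.06 − 0.75)/(1.4 − 0.75) = 0.3100/0.6500 = 0.4769
Terminal stock prices: S_u = 91, S_d = 48.75
Terminal payoffs (S − K): max(21, 0) = 21, max(-21.25, 0) = 0
Node 0 (S = 65): V_0 = 1/1.06·[0.4769·21.0000 + 0.5231·0.0000] = 9.4485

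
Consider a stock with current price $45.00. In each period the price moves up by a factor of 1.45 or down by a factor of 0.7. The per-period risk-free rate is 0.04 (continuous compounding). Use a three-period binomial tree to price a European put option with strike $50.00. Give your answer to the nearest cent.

$11.47

Risk-neutral probability p = (e^0.04 − 0.7)/(1.45 − 0.7) = 0.3408/0.7500 = 0.4544
Terminal stock prices: S_uuu = 137.2, S_uud = 66.23, S_udd = 31.97, S_ddd = 15.43
Terminal payoffs (K − S): max(-87.19, 0) = 0, max(-16.23, 0) = 0, max(18.03, 0) = 18.03, max(34.57, 0) = 34.57
Node uu (S = 94.61): V_uu = e^(−0.04)·[0.4544·0.0000 + 0.5456·0.0000] = 0.0000
Node ud (S = 45.67): V_ud = e^(−0.04)·[0.4544·0.0000 + 0.5456·18.0275] = 9.4499
Node dd (S = 22.05): V_dd = e^(−0.04)·[0.4544·18.0275 + 0.5456·34.5650] = 25.9895
Node u (S = 65.25): V_u = e^(−0.04)·[0.4544·0.0000 + 0.5456·9.4499] = 4.9536
Node d (S = 31.5): V_d = e^(−0.04)·[0.4544·9.4499 + 0.5456·25.9895] = 17.7493
Node 0 (S = 45): V_0 = e^(−0.04)·[0.4544·4.9536 + 0.5456·17.7493] = 11.4668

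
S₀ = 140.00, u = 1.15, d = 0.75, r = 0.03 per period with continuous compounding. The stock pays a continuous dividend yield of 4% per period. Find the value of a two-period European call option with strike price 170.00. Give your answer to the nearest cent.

Per-period risk-free factor R = e^0.03 = 1.0305; dividend-adjusted growth = e^(0.03−0.04) = 0.9900.
Risk-neutral probability p = (0.9900 − 0.75)/(1.15 − 0.75) = 0.2400/0.4000 = 0.6001
Terminal stock prices: S_uu = 185.1, S_ud = 120.8, S_dd = 78.75
Terminal payoffs (S − K): max(15.15, 0) = 15.15, max(-49.25, 0) = 0, max(-91.25, 0) = 0
Node u (S = 161): V_u = e^(−0.03)·[0.6001·15.1500 + 0.3999·0.0000] = 8.8232
Node d (S = 105): V_d = e^(−0.03)·[0.6001·0.0000 + 0.3999·0.0000] = 0.0000
Node 0 (S = 140): V_0 = e^(−0.03)·[0.6001·8.8232 + 0.3999·0.0000] = 5.1385

5.14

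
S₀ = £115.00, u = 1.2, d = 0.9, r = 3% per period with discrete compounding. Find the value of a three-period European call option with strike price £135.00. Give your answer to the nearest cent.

£8.85

Risk-neutral probability p = (1 + 0.03 − 0.9)/(1.2 − 0.9) = 0.1300/0.3000 = 0.4333
Terminal stock prices: S_uuu = 198.7, S_uud = 149, S_udd = 111.8, S_ddd = 83.84
Terminal payoffs (S − K): max(63.72, 0) = 63.72, max(14.04, 0) = 14.04, max(-23.22, 0) = 0, max(-51.16, 0) = 0
Node uu (S = 165.6): V_uu = 1/1.03·[0.4333·63.7200 + 0.5667·14.0400] = 34.5320
Node ud (S = 124.2): V_ud = 1/1.03·[0.4333·14.0400 + 0.5667·0.0000] = 5.9068
Node dd (S = 93.15): V_dd = 1/1.03·[0.4333·0.0000 + 0.5667·0.0000] = 0.0000
Node u (S = 138): V_u = 1/1.03·[0.4333·34.5320 + 0.5667·5.9068] = 17.7777
Node d (S = 103.5): V_d = 1/1.03·[0.4333·5.9068 + 0.5667·0.0000] = 2.4851
Node 0 (S = 115): V_0 = 1/1.03·[0.4333·17.7777 + 0.5667·2.4851] = 8.8465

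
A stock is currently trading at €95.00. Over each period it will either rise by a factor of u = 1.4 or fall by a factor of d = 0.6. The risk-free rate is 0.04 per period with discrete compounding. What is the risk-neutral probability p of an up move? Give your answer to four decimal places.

Risk-neutral probability p = (1 + 0.04 − 0.6)/(1.4 − 0.6) = 0.4400/0.8000 = 0.5500

p = 0.5500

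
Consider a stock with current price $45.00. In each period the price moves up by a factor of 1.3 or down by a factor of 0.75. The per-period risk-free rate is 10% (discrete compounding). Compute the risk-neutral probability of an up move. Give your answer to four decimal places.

Risk-neutral probability p = (1 + 0.1 − 0.75)/(1.3 − 0.75) = 0.3500/0.5500 = 0.6364

p = 0.6364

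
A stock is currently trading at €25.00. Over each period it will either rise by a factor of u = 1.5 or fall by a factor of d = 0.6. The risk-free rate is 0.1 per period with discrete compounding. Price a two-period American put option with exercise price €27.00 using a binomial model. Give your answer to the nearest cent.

€5.77

Risk-neutral probability p = (1 + 0.1 − 0.6)/(1.5 − 0.6) = 0.5000/0.9000 = 0.5556
Terminal stock prices: S_uu = 56.25, S_ud = 22.5, S_dd = 9
Terminal payoffs (K − S): max(-29.25, 0) = 0, max(4.5, 0) = 4.5, max(18, 0) = 18
Node u (S = 37.5): continuation = 1/1.1·[0.5556·0.0000 + 0.4444·4.5000] = 1.8182; exercise value = 0.0000 ≤ continuation, so V_u = 1.8182
Node d (S = 15): continuation = 1/1.1·[0.5556·4.5000 + 0.4444·18.0000] = 9.5455; exercise value = 12.0000 > continuation, so V_d = 12.0000 (exercise)
Node 0 (S = 25): continuation = 1/1.1·[0.5556·1.8182 + 0.4444·12.0000] = 5.7668; exercise value = 2.0000 ≤ continuation, so V_0 = 5.7668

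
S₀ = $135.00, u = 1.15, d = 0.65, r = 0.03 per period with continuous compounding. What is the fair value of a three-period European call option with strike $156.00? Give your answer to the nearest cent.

Risk-neutral probability p = (e^0.03 − 0.65)/(1.15 − 0.65) = 0.3805/0.5000 = 0.7609
Terminal stock prices: S_uuu = 205.3, S_uud = 116, S_udd = 65.59, S_ddd = 37.07
Terminal payoffs (S − K): max(49.32, 0) = 49.32, max(-39.95, 0) = 0, max(-90.41, 0) = 0, max(-118.9, 0) = 0
Node uu (S = 178.5): V_uu = e^(−0.03)·[0.7609·49.3181 + 0.2391·0.0000] = 36.4175
Node ud (S = 100.9): V_ud = e^(−0.03)·[0.7609·0.0000 + 0.2391·0.0000] = 0.0000
Node dd (S = 57.04): V_dd = e^(−0.03)·[0.7609·0.0000 + 0.2391·0.0000] = 0.0000
Node u (S = 155.2): V_u = e^(−0.03)·[0.7609·36.4175 + 0.2391·0.0000] = 26.8915
Node d (S = 87.75): V_d = e^(−0.03)·[0.7609·0.0000 + 0.2391·0.0000] = 0.0000
Node 0 (S = 135): V_0 = e^(−0.03)·[0.7609·26.8915 + 0.2391·0.0000] = 19.8572

$19.86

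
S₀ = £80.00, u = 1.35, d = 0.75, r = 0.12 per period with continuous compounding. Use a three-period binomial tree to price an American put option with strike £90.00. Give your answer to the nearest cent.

£11.63

Risk-neutral probability p = (e^0.12 − 0.75)/(1.35 − 0.75) = 0.3775/0.6000 = 0.6292
Terminal stock prices: S_uuu = 196.8, S_uud = 109.4, S_udd = 60.75, S_ddd = 33.75
Terminal payoffs (K − S): max(-106.8, 0) = 0, max(-19.35, 0) = 0, max(29.25, 0) = 29.25, max(56.25, 0) = 56.25
Node uu (S = 145.8): continuation = e^(−0.12)·[0.6292·0.0000 + 0.3708·0.0000] = 0.0000; exercise value = 0.0000 ≤ continuation, so V_uu = 0.0000
Node ud (S = 81): continuation = e^(−0.12)·[0.6292·0.0000 + 0.3708·29.2500] = 9.6205; exercise value = 9.0000 ≤ continuation, so V_ud = 9.6205
Node dd (S = 45): continuation = e^(−0.12)·[0.6292·29.2500 + 0.3708·56.2500] = 34.8228; exercise value = 45.0000 > continuation, so V_dd = 45.0000 (exercise)
Node u (S = 108): continuation = e^(−0.12)·[0.6292·0.0000 + 0.3708·9.6205] = 3.1642; exercise value = 0.0000 ≤ continuation, so V_u = 3.1642
Node d (S = 60): continuation = e^(−0.12)·[0.6292·9.6205 + 0.3708·45.0000] = 20.1691; exercise value = 30.0000 > continuation, so V_d = 30.0000 (exercise)
Node 0 (S = 80): continuation = e^(−0.12)·[0.6292·3.1642 + 0.3708·30.0000] = 11.6328; exercise value = 10.0000 ≤ continuation, so V_0 = 11.6328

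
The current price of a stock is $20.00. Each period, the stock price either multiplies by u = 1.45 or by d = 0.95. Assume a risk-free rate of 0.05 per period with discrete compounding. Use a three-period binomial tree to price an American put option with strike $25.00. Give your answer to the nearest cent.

$5.00

Risk-neutral probability p = (1 + 0.05 − 0.95)/(1.45 − 0.95) = 0.1000/0.5000 = 0.2000
Terminal stock prices: S_uuu = 60.97, S_uud = 39.95, S_udd = 26.17, S_ddd = 17.15
Terminal payoffs (K − S): max(-35.97, 0) = 0, max(-14.95, 0) = 0, max(-1.172, 0) = 0, max(7.853, 0) = 7.853
Node uu (S = 42.05): continuation = 1/1.05·[0.2000·0.0000 + 0.8000·0.0000] = 0.0000; exercise value = 0.0000 ≤ continuation, so V_uu = 0.0000
Node ud (S = 27.55): continuation = 1/1.05·[0.2000·0.0000 + 0.8000·0.0000] = 0.0000; exercise value = 0.0000 ≤ continuation, so V_ud = 0.0000
Node dd (S = 18.05): continuation = 1/1.05·[0.2000·0.0000 + 0.8000·7.8525] = 5.9829; exercise value = 6.9500 > continuation, so V_dd = 6.9500 (exercise)
Node u (S = 29): continuation = 1/1.05·[0.2000·0.0000 + 0.8000·0.0000] = 0.0000; exercise value = 0.0000 ≤ continuation, so V_u = 0.0000
Node d (S = 19): continuation = 1/1.05·[0.2000·0.0000 + 0.8000·6.9500] = 5.2952; exercise value = 6.0000 > continuation, so V_d = 6.0000 (exercise)
Node 0 (S = 20): continuation = 1/1.05·[0.2000·0.0000 + 0.8000·6.0000] = 4.5714; exercise value = 5.0000 > continuation, so V_0 = 5.0000 (exercise)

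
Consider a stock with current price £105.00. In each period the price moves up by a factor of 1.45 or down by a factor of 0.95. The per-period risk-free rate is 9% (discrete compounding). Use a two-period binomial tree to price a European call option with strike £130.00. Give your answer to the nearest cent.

Risk-neutral probability p = (1 + 0.09 − 0.95)/(1.45 − 0.95) = 0.1400/0.5000 = 0.2800
Terminal stock prices: S_uu = 220.8, S_ud = 144.6, S_dd = 94.76
Terminal payoffs (S − K): max(90.76, 0) = 90.76, max(14.64, 0) = 14.64, max(-35.24, 0) = 0
Node u (S = 152.2): V_u = 1/1.09·[0.2800·90.7625 + 0.7200·14.6375] = 32.9839
Node d (S = 99.75): V_d = 1/1.09·[0.2800·14.6375 + 0.7200·0.0000] = 3.7601
Node 0 (S = 105): V_0 = 1/1.09·[0.2800·32.9839 + 0.7200·3.7601] = 10.9567

£10.96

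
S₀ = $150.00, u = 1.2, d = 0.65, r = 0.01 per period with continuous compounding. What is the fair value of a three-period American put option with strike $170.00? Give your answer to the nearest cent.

Risk-neutral probability p = (e^0.01 − 0.65)/(1.2 − 0.65) = 0.3601/0.5500 = 0.6546
Terminal stock prices: S_uuu = 259.2, S_uud = 140.4, S_udd = 76.05, S_ddd = 41.19
Terminal payoffs (K − S): max(-89.2, 0) = 0, max(29.6, 0) = 29.6, max(93.95, 0) = 93.95, max(128.8, 0) = 128.8
Node uu (S = 216): continuation = e^(−0.01)·[0.6546·0.0000 + 0.3454·29.6000] = 10.1210; exercise value = 0.0000 ≤ continuation, so V_uu = 10.1210
Node ud (S = 117): continuation = e^(−0.01)·[0.6546·29.6000 + 0.3454·93.9500] = 51.3085; exercise value = 53.0000 > continuation, so V_ud = 53.0000 (exercise)
Node dd (S = 63.38): continuation = e^(−0.01)·[0.6546·93.9500 + 0.3454·128.8063] = 104.9335; exercise value = 106.6250 > continuation, so V_dd = 106.6250 (exercise)
Node u (S = 180): continuation = e^(−0.01)·[0.6546·10.1210 + 0.3454·53.0000] = 24.6818; exercise value = 0.0000 ≤ continuation, so V_u = 24.6818
Node d (S = 97.5): continuation = e^(−0.01)·[0.6546·53.0000 + 0.3454·106.6250] = 70.8085; exercise value = 72.5000 > continuation, so V_d = 72.5000 (exercise)
Node 0 (S = 150): continuation = e^(−0.01)·[0.6546·24.6818 + 0.3454·72.5000] = 40.7865; exercise value = 20.0000 ≤ continuation, so V_0 = 40.7865

$40.79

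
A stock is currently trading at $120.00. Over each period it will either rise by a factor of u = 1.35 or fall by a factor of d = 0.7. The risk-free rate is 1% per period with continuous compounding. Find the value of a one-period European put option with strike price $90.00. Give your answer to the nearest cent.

Risk-neutral probability p = (e^0.01 − 0.7)/(1.35 − 0.7) = 0.3101/0.6500 = 0.4770
Terminal stock prices: S_u = 162, S_d = 84
Terminal payoffs (K − S): max(-72, 0) = 0, max(6, 0) = 6
Node 0 (S = 120): V_0 = e^(−0.01)·[0.4770·0.0000 + 0.5230·6.0000] = 3.1068

$3.11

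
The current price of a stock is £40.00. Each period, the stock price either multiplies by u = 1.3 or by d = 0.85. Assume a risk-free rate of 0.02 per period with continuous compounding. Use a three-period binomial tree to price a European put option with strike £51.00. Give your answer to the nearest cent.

Risk-neutral probability p = (e^0.02 − 0.85)/(1.3 − 0.85) = 0.1702/0.4500 = 0.3782
Terminal stock prices: S_uuu = 87.88, S_uud = 57.46, S_udd = 37.57, S_ddd = 24.56
Terminal payoffs (K − S): max(-36.88, 0) = 0, max(-6.46, 0) = 0, max(13.43, 0) = 13.43, max(26.44, 0) = 26.44
Node uu (S = 67.6): V_uu = e^(−0.02)·[0.3782·0.0000 + 0.6218·0.0000] = 0.0000
Node ud (S = 44.2): V_ud = e^(−0.02)·[0.3782·0.0000 + 0.6218·13.4300] = 8.1851
Node dd (S = 28.9): V_dd = e^(−0.02)·[0.3782·13.4300 + 0.6218·26.4350] = 21.0901
Node u (S = 52): V_u = e^(−0.02)·[0.3782·0.0000 + 0.6218·8.1851] = 4.9885
Node d (S = 34): V_d = e^(−0.02)·[0.3782·8.1851 + 0.6218·21.0901] = 15.8882
Node 0 (S = 40): V_0 = e^(−0.02)·[0.3782·4.9885 + 0.6218·15.8882] = 11.5327

£11.53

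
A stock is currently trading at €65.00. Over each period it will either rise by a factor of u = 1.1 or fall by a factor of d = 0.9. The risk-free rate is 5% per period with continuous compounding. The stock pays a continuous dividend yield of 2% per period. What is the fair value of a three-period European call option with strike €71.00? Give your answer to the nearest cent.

€3.71

Per-period risk-free factor R = e^0.05 = 1.0513; dividend-adjusted growth = e^(0.05−0.02) = 1.0305.
Risk-neutral probability p = (1.0305 − 0.9)/(1.1 − 0.9) = 0.1305/0.2000 = 0.6523
Terminal stock prices: S_uuu = 86.52, S_uud = 70.79, S_udd = 57.92, S_ddd = 47.39
Terminal payoffs (S − K): max(15.52, 0) = 15.52, max(-0.215, 0) = 0, max(-13.08, 0) = 0, max(-23.61, 0) = 0
Node uu (S = 78.65): V_uu = e^(−0.05)·[0.6523·15.5150 + 0.3477·0.0000] = 9.6265
Node ud (S = 64.35): V_ud = e^(−0.05)·[0.6523·0.0000 + 0.3477·0.0000] = 0.0000
Node dd (S = 52.65): V_dd = e^(−0.05)·[0.6523·0.0000 + 0.3477·0.0000] = 0.0000
Node u (S = 71.5): V_u = e^(−0.05)·[0.6523·9.6265 + 0.3477·0.0000] = 5.9728
Node d (S = 58.5): V_d = e^(−0.05)·[0.6523·0.0000 + 0.3477·0.0000] = 0.0000
Node 0 (S = 65): V_0 = e^(−0.05)·[0.6523·5.9728 + 0.3477·0.0000] = 3.7059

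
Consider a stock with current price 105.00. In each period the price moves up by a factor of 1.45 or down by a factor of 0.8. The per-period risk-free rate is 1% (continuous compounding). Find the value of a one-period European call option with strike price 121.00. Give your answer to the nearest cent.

Risk-neutral probability p = (e^0.01 − 0.8)/(1.45 − 0.8) = 0.2101/0.6500 = 0.3232
Terminal stock prices: S_u = 152.2, S_d = 84
Terminal payoffs (S − K): max(31.25, 0) = 31.25, max(-37, 0) = 0
Node 0 (S = 105): V_0 = e^(−0.01)·[0.3232·31.2500 + 0.6768·0.0000] = 9.9981

10.00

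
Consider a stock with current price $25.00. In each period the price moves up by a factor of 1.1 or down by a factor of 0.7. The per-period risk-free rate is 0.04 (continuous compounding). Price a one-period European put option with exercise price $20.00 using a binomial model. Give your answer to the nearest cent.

Risk-neutral probability p = (e^0.04 − 0.7)/(1.1 − 0.7) = 0.3408/0.4000 = 0.8520
Terminal stock prices: S_u = 27.5, S_d = 17.5
Terminal payoffs (K − S): max(-7.5, 0) = 0, max(2.5, 0) = 2.5
Node 0 (S = 25): V_0 = e^(−0.04)·[0.8520·0.0000 + 0.1480·2.5000] = 0.3554

$0.36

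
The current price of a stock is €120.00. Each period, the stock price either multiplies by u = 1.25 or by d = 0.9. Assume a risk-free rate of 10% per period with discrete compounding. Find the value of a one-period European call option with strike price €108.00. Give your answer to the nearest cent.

Risk-neutral probability p = (1 + 0.1 − 0.9)/(1.25 − 0.9) = 0.2000/0.3500 = 0.5714
Terminal stock prices: S_u = 150, S_d = 108
Terminal payoffs (S − K): max(42, 0) = 42, max(0, 0) = 0
Node 0 (S = 120): V_0 = 1/1.1·[0.5714·42.0000 + 0.4286·0.0000] = 21.8182

€21.82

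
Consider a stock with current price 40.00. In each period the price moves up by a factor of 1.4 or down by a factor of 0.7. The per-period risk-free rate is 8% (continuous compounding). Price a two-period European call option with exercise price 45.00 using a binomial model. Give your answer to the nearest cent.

8.53

Risk-neutral probability p = (e^0.08 − 0.7)/(1.4 − 0.7) = 0.3833/0.7000 = 0.5476
Terminal stock prices: S_uu = 78.4, S_ud = 39.2, S_dd = 19.6
Terminal payoffs (S − K): max(33.4, 0) = 33.4, max(-5.8, 0) = 0, max(-25.4, 0) = 0
Node u (S = 56): V_u = e^(−0.08)·[0.5476·33.4000 + 0.4524·0.0000] = 16.8822
Node d (S = 28): V_d = e^(−0.08)·[0.5476·0.0000 + 0.4524·0.0000] = 0.0000
Node 0 (S = 40): V_0 = e^(−0.08)·[0.5476·16.8822 + 0.4524·0.0000] = 8.5332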